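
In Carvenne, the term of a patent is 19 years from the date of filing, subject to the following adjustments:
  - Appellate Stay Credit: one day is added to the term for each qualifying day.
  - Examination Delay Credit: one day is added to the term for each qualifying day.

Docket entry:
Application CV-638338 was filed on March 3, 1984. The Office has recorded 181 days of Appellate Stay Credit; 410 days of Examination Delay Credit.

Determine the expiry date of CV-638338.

Base term: filing date + 19 years → 3 March 2003.
Appellate Stay Credit: +181 days → 31 August 2003.
Examination Delay Credit: +410 days → 14 October 2004.

2004-10-14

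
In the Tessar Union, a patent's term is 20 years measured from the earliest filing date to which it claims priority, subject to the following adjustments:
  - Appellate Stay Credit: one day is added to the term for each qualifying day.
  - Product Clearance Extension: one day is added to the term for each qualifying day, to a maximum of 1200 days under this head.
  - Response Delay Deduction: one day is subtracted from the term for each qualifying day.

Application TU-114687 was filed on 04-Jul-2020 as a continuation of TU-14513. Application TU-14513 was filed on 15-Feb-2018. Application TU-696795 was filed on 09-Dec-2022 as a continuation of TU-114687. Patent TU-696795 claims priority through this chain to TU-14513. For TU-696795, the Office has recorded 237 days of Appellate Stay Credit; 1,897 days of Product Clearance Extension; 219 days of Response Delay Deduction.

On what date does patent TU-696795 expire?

Earliest priority filing: 15 February 2018.
Base term: 15 February 2018 + 20 years → 15 February 2038.
Appellate Stay Credit: +237 days → 10 October 2038.
Product Clearance Extension: 1897 days claimed exceeds the 1200-day cap, so +1200 days → 22 January 2042.
Response Delay Deduction: −219 days → 17 June 2041.

2041-06-17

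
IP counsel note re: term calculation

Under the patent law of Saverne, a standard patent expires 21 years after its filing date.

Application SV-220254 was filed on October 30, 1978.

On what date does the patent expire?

1999-10-30

Filing date + 21 years → 30 October 1999.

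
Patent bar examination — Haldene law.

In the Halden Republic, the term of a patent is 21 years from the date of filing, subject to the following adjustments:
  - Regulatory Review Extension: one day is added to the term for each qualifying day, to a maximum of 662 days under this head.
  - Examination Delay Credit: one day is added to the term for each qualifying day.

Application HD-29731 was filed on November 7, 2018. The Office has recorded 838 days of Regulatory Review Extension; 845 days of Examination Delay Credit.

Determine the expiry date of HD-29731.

Base term: filing date + 21 years → 7 November 2039.
Regulatory Review Extension: 838 days claimed exceeds the 662-day cap, so +662 days → 30 August 2041.
Examination Delay Credit: +845 days → 23 December 2043.

December 23, 2043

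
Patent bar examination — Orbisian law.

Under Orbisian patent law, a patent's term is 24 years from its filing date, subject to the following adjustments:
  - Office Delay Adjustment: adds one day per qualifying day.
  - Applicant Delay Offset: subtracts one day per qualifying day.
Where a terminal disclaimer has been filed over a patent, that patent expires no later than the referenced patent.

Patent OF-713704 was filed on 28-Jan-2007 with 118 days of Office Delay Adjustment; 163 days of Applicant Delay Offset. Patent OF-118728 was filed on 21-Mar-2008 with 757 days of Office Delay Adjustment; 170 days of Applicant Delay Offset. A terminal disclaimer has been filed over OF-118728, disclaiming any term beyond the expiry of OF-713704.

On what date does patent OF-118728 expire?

Natural term of OF-118728:
  Base: filing + 24 years → 21 March 2032.
  Office Delay Adjustment: +757 days → 17 April 2034.
  Applicant Delay Offset: −170 days → 29 October 2033.
Expiry of referenced patent OF-713704:
  Base: filing + 24 years → 28 January 2031.
  Office Delay Adjustment: +118 days → 26 May 2031.
  Applicant Delay Offset: −163 days → 14 December 2030.
Terminal disclaimer: OF-118728 expires on the earlier of 29 October 2033 and 14 December 2030.

December 14, 2030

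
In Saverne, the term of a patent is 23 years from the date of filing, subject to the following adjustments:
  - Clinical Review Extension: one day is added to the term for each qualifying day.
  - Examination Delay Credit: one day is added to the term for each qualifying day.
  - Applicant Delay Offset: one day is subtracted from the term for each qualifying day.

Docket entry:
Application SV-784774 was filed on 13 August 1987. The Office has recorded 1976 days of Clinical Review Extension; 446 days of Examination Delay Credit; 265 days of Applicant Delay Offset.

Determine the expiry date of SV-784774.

Base term: filing date + 23 years → 13 August 2010.
Clinical Review Extension: +1976 days → 10 January 2016.
Examination Delay Credit: +446 days → 31 March 2017.
Applicant Delay Offset: −265 days → 9 July 2016.

July 9, 2016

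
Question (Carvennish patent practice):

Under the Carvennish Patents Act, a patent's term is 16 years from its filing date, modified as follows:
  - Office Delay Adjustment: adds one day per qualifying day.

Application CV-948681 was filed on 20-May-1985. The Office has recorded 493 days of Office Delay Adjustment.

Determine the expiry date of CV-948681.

September 25, 2002

Base term: filing date + 16 years → 20 May 2001.
Office Delay Adjustment: +493 days → 25 September 2002.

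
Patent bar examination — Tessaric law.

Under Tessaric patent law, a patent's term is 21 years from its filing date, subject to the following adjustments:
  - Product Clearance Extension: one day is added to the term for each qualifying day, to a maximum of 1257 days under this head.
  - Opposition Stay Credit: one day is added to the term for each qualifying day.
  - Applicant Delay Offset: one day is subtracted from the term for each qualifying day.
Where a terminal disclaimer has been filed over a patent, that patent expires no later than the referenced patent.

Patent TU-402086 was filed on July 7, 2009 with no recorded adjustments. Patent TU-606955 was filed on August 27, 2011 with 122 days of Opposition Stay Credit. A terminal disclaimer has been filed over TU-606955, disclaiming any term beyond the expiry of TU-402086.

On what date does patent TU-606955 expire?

July 7, 2030

Natural term of TU-606955:
  Base: filing + 21 years → 27 August 2032.
  Opposition Stay Credit: +122 days → 27 December 2032.
Expiry of referenced patent TU-402086:
  Base: filing + 21 years → 7 July 2030.
Terminal disclaimer: TU-606955 expires on the earlier of 27 December 2032 and 7 July 2030.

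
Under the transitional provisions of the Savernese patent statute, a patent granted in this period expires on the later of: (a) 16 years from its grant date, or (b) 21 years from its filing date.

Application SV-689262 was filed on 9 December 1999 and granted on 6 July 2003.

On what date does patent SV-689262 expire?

(a) grant + 16 years → 6 July 2019.
(b) filing + 21 years → 9 December 2020.
Later of the two: 9 December 2020.

December 9, 2020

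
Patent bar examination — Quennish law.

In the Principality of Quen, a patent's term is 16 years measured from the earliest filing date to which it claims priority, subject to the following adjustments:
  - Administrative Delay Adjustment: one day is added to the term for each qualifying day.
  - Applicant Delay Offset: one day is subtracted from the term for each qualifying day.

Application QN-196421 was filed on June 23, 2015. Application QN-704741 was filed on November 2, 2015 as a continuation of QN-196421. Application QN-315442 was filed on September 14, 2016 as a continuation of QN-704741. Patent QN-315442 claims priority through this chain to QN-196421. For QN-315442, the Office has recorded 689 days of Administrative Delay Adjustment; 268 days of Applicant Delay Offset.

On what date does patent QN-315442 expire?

Earliest priority filing: 23 June 2015.
Base term: 23 June 2015 + 16 years → 23 June 2031.
Administrative Delay Adjustment: +689 days → 12 May 2033.
Applicant Delay Offset: −268 days → 17 August 2032.

2032-08-17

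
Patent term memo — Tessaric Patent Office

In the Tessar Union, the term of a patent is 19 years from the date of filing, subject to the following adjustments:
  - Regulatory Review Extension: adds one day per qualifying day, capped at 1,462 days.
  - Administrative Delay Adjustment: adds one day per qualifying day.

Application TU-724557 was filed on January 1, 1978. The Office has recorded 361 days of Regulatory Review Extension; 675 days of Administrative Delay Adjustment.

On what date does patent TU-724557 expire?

November 3, 1999

Base term: filing date + 19 years → 1 January 1997.
Regulatory Review Extension: 361 days (within the 1462-day cap) → +361 days → 28 December 1997.
Administrative Delay Adjustment: +675 days → 3 November 1999.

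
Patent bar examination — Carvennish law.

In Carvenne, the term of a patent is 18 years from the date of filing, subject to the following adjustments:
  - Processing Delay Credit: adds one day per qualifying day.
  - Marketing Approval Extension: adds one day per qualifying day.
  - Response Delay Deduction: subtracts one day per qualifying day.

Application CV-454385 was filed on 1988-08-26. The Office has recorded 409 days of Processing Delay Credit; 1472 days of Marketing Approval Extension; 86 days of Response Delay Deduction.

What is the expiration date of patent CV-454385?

July 26, 2011

Base term: filing date + 18 years → 26 August 2006.
Processing Delay Credit: +409 days → 9 October 2007.
Marketing Approval Extension: +1472 days → 20 October 2011.
Response Delay Deduction: −86 days → 26 July 2011.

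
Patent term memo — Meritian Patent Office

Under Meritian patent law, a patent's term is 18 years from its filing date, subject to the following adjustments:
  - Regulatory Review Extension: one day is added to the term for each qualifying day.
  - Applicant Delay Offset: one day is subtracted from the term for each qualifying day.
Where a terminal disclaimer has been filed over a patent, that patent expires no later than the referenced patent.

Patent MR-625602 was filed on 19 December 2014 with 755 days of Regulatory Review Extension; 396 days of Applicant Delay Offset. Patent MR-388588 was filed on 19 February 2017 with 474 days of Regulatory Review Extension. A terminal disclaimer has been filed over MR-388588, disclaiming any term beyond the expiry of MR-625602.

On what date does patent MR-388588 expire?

December 13, 2033

Natural term of MR-388588:
  Base: filing + 18 years → 19 February 2035.
  Regulatory Review Extension: +474 days → 7 June 2036.
Expiry of referenced patent MR-625602:
  Base: filing + 18 years → 19 December 2032.
  Regulatory Review Extension: +755 days → 13 January 2035.
  Applicant Delay Offset: −396 days → 13 December 2033.
Terminal disclaimer: MR-388588 expires on the earlier of 7 June 2036 and 13 December 2033.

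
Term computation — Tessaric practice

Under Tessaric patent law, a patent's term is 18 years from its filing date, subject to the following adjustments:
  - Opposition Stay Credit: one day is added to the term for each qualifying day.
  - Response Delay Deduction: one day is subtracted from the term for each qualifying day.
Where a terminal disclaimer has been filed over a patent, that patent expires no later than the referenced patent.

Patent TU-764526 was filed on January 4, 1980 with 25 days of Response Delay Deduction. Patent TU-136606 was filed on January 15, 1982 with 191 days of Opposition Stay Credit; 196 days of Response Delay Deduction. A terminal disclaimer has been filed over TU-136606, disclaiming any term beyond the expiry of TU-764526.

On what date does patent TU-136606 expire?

1997-12-10

Natural term of TU-136606:
  Base: filing + 18 years → 15 January 2000.
  Opposition Stay Credit: +191 days → 24 July 2000.
  Response Delay Deduction: −196 days → 10 January 2000.
Expiry of referenced patent TU-764526:
  Base: filing + 18 years → 4 January 1998.
  Response Delay Deduction: −25 days → 10 December 1997.
Terminal disclaimer: TU-136606 expires on the earlier of 10 January 2000 and 10 December 1997.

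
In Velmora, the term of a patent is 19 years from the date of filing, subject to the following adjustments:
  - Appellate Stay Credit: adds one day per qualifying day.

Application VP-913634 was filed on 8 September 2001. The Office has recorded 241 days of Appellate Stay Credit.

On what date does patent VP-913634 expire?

2021-05-07

Base term: filing date + 19 years → 8 September 2020.
Appellate Stay Credit: +241 days → 7 May 2021.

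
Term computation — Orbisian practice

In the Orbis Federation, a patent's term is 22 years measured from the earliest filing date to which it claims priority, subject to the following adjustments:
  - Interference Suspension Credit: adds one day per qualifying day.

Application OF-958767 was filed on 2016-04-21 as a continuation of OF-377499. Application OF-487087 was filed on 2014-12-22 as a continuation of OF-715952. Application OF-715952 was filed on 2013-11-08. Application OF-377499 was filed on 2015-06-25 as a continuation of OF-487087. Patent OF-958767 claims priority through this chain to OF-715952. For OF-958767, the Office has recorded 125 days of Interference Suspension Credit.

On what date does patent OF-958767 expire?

March 12, 2036

Earliest priority filing: 8 November 2013.
Base term: 8 November 2013 + 22 years → 8 November 2035.
Interference Suspension Credit: +125 days → 12 March 2036.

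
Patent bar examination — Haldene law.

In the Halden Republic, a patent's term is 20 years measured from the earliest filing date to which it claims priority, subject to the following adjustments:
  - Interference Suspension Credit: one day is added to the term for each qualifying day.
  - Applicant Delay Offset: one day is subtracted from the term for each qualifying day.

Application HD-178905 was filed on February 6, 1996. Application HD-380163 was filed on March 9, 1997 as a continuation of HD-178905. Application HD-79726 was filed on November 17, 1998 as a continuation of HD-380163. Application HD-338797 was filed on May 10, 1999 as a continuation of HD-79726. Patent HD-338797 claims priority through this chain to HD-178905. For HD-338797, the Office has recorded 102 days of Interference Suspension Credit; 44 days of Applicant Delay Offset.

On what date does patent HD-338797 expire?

2016-04-04

Earliest priority filing: 6 February 1996.
Base term: 6 February 1996 + 20 years → 6 February 2016.
Interference Suspension Credit: +102 days → 18 May 2016.
Applicant Delay Offset: −44 days → 4 April 2016.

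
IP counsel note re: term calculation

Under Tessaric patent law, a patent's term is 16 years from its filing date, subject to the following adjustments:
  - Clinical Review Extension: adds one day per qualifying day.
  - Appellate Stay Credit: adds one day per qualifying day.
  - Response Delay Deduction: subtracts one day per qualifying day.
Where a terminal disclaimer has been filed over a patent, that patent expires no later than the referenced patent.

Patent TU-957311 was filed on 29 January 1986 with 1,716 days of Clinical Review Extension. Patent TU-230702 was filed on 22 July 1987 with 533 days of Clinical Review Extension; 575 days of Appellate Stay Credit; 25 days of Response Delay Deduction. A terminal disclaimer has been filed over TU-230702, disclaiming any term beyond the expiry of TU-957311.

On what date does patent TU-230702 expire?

2006-07-09

Natural term of TU-230702:
  Base: filing + 16 years → 22 July 2003.
  Clinical Review Extension: +533 days → 5 January 2005.
  Appellate Stay Credit: +575 days → 3 August 2006.
  Response Delay Deduction: −25 days → 9 July 2006.
Expiry of referenced patent TU-957311:
  Base: filing + 16 years → 29 January 2002.
  Clinical Review Extension: +1716 days → 11 October 2006.
Terminal disclaimer: TU-230702 expires on the earlier of 9 July 2006 and 11 October 2006.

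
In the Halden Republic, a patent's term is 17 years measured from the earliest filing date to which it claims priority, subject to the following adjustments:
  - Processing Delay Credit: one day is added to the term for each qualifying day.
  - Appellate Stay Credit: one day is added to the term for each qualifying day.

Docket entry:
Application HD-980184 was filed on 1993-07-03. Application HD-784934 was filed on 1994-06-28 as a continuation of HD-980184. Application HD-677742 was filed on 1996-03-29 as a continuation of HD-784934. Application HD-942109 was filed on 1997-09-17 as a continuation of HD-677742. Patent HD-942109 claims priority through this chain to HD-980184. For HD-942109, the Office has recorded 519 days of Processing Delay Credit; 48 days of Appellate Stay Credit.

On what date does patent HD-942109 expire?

Earliest priority filing: 3 July 1993.
Base term: 3 July 1993 + 17 years → 3 July 2010.
Processing Delay Credit: +519 days → 4 December 2011.
Appellate Stay Credit: +48 days → 21 January 2012.

January 21, 2012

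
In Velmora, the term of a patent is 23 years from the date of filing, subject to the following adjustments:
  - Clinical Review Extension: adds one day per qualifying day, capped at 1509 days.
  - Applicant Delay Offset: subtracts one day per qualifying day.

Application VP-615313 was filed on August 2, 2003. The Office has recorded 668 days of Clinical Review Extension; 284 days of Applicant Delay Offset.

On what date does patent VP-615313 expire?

Base term: filing date + 23 years → 2 August 2026.
Clinical Review Extension: 668 days (within the 1509-day cap) → +668 days → 31 May 2028.
Applicant Delay Offset: −284 days → 21 August 2027.

2027-08-21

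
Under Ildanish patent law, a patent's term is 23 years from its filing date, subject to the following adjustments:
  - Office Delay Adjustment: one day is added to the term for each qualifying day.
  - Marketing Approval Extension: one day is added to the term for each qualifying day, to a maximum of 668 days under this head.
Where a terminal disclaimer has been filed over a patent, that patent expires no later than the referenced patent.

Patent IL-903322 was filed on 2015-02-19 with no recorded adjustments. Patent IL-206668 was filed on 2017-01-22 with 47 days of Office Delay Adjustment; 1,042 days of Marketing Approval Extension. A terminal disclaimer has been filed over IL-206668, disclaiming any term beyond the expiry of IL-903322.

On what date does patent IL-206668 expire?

2038-02-19

Natural term of IL-206668:
  Base: filing + 23 years → 22 January 2040.
  Office Delay Adjustment: +47 days → 9 March 2040.
  Marketing Approval Extension: 1042 days claimed exceeds the 668-day cap, so +668 days → 6 January 2042.
Expiry of referenced patent IL-903322:
  Base: filing + 23 years → 19 February 2038.
Terminal disclaimer: IL-206668 expires on the earlier of 6 January 2042 and 19 February 2038.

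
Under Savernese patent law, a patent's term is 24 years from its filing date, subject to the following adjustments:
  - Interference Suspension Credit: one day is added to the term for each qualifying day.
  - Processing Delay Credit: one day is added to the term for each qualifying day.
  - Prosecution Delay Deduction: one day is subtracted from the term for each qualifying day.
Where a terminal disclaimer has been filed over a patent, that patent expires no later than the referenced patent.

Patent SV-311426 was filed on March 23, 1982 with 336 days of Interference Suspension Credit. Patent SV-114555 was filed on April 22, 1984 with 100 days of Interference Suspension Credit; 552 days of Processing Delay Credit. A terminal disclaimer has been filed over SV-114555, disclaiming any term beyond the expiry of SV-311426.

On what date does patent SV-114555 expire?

February 22, 2007

Natural term of SV-114555:
  Base: filing + 24 years → 22 April 2008.
  Interference Suspension Credit: +100 days → 31 July 2008.
  Processing Delay Credit: +552 days → 3 February 2010.
Expiry of referenced patent SV-311426:
  Base: filing + 24 years → 23 March 2006.
  Interference Suspension Credit: +336 days → 22 February 2007.
Terminal disclaimer: SV-114555 expires on the earlier of 3 February 2010 and 22 February 2007.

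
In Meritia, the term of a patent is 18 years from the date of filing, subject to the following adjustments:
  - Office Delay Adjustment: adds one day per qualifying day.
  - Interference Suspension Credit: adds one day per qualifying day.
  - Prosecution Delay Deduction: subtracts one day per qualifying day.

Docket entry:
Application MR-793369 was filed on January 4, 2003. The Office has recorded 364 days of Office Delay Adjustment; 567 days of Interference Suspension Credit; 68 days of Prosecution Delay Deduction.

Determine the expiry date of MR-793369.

May 17, 2023

Base term: filing date + 18 years → 4 January 2021.
Office Delay Adjustment: +364 days → 3 January 2022.
Interference Suspension Credit: +567 days → 24 July 2023.
Prosecution Delay Deduction: −68 days → 17 May 2023.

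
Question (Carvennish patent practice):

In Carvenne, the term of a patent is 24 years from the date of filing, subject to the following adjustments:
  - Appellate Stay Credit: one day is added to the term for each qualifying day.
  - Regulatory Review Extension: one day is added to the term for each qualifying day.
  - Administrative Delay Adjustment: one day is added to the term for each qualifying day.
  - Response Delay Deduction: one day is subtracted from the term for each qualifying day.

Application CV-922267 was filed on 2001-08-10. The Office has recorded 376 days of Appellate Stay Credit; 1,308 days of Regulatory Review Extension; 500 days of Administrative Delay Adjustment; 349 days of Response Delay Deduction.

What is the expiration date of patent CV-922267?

2030-08-19

Base term: filing date + 24 years → 10 August 2025.
Appellate Stay Credit: +376 days → 21 August 2026.
Regulatory Review Extension: +1308 days → 21 March 2030.
Administrative Delay Adjustment: +500 days → 3 August 2031.
Response Delay Deduction: −349 days → 19 August 2030.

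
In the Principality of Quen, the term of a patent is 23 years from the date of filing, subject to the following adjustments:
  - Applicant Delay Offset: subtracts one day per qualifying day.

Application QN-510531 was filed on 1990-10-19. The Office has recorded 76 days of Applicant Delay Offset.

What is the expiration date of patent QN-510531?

2013-08-04

Base term: filing date + 23 years → 19 October 2013.
Applicant Delay Offset: −76 days → 4 August 2013.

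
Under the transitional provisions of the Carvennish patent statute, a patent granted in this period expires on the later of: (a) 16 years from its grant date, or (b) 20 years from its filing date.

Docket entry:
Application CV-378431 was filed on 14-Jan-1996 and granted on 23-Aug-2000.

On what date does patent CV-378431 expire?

2016-08-23

(a) grant + 16 years → 23 August 2016.
(b) filing + 20 years → 14 January 2016.
Later of the two: 23 August 2016.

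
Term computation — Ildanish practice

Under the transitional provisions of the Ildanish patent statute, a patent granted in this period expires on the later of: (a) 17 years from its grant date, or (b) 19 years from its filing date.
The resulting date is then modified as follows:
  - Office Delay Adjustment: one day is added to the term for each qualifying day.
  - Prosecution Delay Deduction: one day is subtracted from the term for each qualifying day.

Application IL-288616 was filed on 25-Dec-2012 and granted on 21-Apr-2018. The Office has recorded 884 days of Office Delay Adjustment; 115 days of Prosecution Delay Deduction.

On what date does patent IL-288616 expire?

May 29, 2037

(a) grant + 17 years → 21 April 2035.
(b) filing + 19 years → 25 December 2031.
Later of the two: 21 April 2035.
Office Delay Adjustment: +884 days → 21 September 2037.
Prosecution Delay Deduction: −115 days → 29 May 2037.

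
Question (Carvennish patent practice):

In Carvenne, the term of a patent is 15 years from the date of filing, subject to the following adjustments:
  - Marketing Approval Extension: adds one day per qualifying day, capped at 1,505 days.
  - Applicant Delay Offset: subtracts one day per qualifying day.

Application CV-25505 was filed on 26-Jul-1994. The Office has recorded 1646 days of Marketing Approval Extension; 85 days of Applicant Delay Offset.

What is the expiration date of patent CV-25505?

2013-06-15

Base term: filing date + 15 years → 26 July 2009.
Marketing Approval Extension: 1646 days claimed exceeds the 1505-day cap, so +1505 days → 8 September 2013.
Applicant Delay Offset: −85 days → 15 June 2013.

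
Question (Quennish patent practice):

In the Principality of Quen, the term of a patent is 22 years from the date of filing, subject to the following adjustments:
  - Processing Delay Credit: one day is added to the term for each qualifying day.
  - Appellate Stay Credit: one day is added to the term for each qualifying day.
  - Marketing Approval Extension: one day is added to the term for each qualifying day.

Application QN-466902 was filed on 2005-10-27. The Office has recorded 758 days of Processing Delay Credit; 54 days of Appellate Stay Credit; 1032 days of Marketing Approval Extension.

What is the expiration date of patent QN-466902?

November 13, 2032

Base term: filing date + 22 years → 27 October 2027.
Processing Delay Credit: +758 days → 23 November 2029.
Appellate Stay Credit: +54 days → 16 January 2030.
Marketing Approval Extension: +1032 days → 13 November 2032.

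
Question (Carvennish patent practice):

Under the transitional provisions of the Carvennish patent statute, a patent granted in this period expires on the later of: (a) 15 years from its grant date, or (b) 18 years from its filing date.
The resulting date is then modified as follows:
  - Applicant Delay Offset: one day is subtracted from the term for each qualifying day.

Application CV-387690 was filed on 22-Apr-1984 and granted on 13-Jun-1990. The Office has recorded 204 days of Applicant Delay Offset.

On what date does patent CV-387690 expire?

(a) grant + 15 years → 13 June 2005.
(b) filing + 18 years → 22 April 2002.
Later of the two: 13 June 2005.
Applicant Delay Offset: −204 days → 21 November 2004.

2004-11-21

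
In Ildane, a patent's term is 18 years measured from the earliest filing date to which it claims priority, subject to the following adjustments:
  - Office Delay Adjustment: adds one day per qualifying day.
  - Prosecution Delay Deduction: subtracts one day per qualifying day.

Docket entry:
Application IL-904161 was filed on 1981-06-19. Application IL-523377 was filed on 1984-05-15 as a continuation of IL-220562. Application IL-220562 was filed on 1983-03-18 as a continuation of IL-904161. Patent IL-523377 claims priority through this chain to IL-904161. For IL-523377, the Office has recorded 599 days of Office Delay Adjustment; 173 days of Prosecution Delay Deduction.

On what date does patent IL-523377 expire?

2000-08-18

Earliest priority filing: 19 June 1981.
Base term: 19 June 1981 + 18 years → 19 June 1999.
Office Delay Adjustment: +599 days → 7 February 2001.
Prosecution Delay Deduction: −173 days → 18 August 2000.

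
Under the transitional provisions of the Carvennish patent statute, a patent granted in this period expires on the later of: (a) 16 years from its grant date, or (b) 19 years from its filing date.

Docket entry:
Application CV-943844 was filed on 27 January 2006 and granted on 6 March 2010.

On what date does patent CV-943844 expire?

2026-03-06

(a) grant + 16 years → 6 March 2026.
(b) filing + 19 years → 27 January 2025.
Later of the two: 6 March 2026.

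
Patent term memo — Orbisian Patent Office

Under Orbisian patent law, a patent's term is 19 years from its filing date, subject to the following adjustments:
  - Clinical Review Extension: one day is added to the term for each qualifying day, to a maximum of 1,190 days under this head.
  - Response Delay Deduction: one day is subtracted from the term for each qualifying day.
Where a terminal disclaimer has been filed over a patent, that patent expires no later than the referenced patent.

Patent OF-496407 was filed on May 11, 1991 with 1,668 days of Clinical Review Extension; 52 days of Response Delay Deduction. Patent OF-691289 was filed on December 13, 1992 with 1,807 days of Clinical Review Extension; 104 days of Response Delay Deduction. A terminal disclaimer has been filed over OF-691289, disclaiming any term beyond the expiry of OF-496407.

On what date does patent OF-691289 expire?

June 22, 2013

Natural term of OF-691289:
  Base: filing + 19 years → 13 December 2011.
  Clinical Review Extension: 1807 days claimed exceeds the 1190-day cap, so +1190 days → 17 March 2015.
  Response Delay Deduction: −104 days → 3 December 2014.
Expiry of referenced patent OF-496407:
  Base: filing + 19 years → 11 May 2010.
  Clinical Review Extension: 1668 days claimed exceeds the 1190-day cap, so +1190 days → 13 August 2013.
  Response Delay Deduction: −52 days → 22 June 2013.
Terminal disclaimer: OF-691289 expires on the earlier of 3 December 2014 and 22 June 2013.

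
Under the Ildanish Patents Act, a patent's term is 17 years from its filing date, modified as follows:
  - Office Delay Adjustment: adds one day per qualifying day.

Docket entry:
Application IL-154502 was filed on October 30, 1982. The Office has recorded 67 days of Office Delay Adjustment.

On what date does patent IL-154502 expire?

Base term: filing date + 17 years → 30 October 1999.
Office Delay Adjustment: +67 days → 5 January 2000.

January 5, 2000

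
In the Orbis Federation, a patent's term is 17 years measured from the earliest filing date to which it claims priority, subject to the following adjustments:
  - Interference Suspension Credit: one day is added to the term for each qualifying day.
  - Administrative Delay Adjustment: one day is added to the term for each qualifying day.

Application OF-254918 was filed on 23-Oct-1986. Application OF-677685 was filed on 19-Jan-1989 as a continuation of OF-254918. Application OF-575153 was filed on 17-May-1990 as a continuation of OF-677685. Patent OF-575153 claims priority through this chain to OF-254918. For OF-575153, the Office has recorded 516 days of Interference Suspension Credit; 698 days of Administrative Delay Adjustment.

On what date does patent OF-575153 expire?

2007-02-18

Earliest priority filing: 23 October 1986.
Base term: 23 October 1986 + 17 years → 23 October 2003.
Interference Suspension Credit: +516 days → 22 March 2005.
Administrative Delay Adjustment: +698 days → 18 February 2007.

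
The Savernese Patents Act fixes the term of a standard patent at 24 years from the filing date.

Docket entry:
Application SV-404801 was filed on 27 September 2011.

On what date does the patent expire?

Filing date + 24 years → 27 September 2035.

September 27, 2035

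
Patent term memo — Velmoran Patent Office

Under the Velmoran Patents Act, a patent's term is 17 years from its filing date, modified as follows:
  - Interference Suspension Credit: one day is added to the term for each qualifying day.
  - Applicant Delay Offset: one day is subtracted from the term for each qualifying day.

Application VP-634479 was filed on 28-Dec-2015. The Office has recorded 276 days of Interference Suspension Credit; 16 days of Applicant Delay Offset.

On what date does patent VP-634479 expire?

2033-09-14

Base term: filing date + 17 years → 28 December 2032.
Interference Suspension Credit: +276 days → 30 September 2033.
Applicant Delay Offset: −16 days → 14 September 2033.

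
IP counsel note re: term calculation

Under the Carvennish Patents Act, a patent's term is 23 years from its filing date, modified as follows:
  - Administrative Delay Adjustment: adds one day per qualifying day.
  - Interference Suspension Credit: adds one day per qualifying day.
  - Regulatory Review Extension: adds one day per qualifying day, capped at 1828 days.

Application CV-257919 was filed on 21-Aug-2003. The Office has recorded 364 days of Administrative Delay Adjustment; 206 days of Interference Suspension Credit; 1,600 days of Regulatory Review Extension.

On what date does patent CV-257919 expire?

Base term: filing date + 23 years → 21 August 2026.
Administrative Delay Adjustment: +364 days → 20 August 2027.
Interference Suspension Credit: +206 days → 13 March 2028.
Regulatory Review Extension: 1600 days (within the 1828-day cap) → +1600 days → 30 July 2032.

2032-07-30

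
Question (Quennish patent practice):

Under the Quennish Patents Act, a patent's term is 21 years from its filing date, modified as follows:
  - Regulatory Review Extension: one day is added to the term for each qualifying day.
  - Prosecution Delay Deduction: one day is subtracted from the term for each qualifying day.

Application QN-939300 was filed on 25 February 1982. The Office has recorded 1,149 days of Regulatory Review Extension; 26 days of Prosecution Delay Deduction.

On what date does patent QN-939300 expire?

Base term: filing date + 21 years → 25 February 2003.
Regulatory Review Extension: +1149 days → 19 April 2006.
Prosecution Delay Deduction: −26 days → 24 March 2006.

March 24, 2006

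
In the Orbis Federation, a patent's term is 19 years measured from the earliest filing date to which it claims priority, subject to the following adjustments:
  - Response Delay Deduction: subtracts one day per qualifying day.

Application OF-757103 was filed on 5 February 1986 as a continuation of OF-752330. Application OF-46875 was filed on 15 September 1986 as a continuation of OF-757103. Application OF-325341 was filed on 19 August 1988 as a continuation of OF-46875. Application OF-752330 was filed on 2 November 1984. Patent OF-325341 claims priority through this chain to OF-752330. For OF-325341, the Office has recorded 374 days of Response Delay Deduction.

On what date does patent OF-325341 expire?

2002-10-24

Earliest priority filing: 2 November 1984.
Base term: 2 November 1984 + 19 years → 2 November 2003.
Response Delay Deduction: −374 days → 24 October 2002.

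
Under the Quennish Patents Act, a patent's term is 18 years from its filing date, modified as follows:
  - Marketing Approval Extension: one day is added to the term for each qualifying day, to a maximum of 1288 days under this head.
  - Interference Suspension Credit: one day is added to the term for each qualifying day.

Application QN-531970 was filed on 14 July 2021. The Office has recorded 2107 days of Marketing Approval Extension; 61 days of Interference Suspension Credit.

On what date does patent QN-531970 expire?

Base term: filing date + 18 years → 14 July 2039.
Marketing Approval Extension: 2107 days claimed exceeds the 1288-day cap, so +1288 days → 22 January 2043.
Interference Suspension Credit: +61 days → 24 March 2043.

March 24, 2043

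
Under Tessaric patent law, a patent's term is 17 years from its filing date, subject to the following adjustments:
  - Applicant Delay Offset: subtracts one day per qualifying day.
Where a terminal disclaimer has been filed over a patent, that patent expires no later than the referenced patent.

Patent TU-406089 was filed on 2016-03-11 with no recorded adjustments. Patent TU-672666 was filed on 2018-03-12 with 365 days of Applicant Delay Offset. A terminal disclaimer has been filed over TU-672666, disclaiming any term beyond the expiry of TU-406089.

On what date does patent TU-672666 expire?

2033-03-11

Natural term of TU-672666:
  Base: filing + 17 years → 12 March 2035.
  Applicant Delay Offset: −365 days → 12 March 2034.
Expiry of referenced patent TU-406089:
  Base: filing + 17 years → 11 March 2033.
Terminal disclaimer: TU-672666 expires on the earlier of 12 March 2034 and 11 March 2033.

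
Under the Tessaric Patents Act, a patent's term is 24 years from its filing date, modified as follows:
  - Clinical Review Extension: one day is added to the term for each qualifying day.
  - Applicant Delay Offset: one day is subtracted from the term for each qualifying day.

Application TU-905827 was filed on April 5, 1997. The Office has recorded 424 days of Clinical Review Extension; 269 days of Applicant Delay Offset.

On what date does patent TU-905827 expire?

Base term: filing date + 24 years → 5 April 2021.
Clinical Review Extension: +424 days → 3 June 2022.
Applicant Delay Offset: −269 days → 7 September 2021.

September 7, 2021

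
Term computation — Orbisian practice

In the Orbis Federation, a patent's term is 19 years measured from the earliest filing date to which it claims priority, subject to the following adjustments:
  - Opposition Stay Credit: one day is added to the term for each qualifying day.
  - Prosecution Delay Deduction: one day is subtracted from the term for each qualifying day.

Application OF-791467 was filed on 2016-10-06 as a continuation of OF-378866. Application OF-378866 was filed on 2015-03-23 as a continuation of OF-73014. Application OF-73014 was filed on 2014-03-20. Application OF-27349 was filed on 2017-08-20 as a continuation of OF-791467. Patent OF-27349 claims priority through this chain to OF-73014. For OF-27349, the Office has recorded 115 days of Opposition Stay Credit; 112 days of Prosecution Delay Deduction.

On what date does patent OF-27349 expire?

Earliest priority filing: 20 March 2014.
Base term: 20 March 2014 + 19 years → 20 March 2033.
Opposition Stay Credit: +115 days → 13 July 2033.
Prosecution Delay Deduction: −112 days → 23 March 2033.

March 23, 2033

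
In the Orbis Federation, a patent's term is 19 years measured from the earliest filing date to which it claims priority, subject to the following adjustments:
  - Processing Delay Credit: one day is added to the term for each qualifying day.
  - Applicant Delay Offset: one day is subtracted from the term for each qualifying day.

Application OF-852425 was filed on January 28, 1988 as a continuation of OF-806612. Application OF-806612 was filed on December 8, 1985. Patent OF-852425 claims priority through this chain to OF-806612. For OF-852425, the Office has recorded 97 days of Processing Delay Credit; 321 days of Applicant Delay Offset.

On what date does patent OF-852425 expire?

April 28, 2004

Earliest priority filing: 8 December 1985.
Base term: 8 December 1985 + 19 years → 8 December 2004.
Processing Delay Credit: +97 days → 15 March 2005.
Applicant Delay Offset: −321 days → 28 April 2004.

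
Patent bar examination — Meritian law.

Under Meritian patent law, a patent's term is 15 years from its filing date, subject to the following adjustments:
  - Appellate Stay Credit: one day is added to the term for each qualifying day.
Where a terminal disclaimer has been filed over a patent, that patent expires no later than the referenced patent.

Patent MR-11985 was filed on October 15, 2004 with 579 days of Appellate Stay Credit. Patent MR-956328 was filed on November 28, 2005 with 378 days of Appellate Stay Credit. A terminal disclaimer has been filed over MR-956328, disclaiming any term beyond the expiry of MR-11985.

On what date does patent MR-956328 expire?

Natural term of MR-956328:
  Base: filing + 15 years → 28 November 2020.
  Appellate Stay Credit: +378 days → 11 December 2021.
Expiry of referenced patent MR-11985:
  Base: filing + 15 years → 15 October 2019.
  Appellate Stay Credit: +579 days → 16 May 2021.
Terminal disclaimer: MR-956328 expires on the earlier of 11 December 2021 and 16 May 2021.

May 16, 2021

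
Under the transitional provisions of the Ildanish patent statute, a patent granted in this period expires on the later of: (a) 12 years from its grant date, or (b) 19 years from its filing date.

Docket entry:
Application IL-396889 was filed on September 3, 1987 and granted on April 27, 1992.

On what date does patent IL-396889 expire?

(a) grant + 12 years → 27 April 2004.
(b) filing + 19 years → 3 September 2006.
Later of the two: 3 September 2006.

2006-09-03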